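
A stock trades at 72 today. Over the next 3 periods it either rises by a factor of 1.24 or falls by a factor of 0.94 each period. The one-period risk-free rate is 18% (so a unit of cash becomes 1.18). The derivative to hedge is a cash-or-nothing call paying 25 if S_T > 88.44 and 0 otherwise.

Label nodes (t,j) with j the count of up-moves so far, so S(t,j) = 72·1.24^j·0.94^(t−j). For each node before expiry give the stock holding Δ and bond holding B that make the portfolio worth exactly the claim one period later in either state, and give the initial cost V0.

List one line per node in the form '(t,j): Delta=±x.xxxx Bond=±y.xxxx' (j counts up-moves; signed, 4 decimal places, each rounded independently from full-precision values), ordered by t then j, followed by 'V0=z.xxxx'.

No-arbitrage ⇒ martingale measure with p* = (R−d)/(u−d) = 0.8000.
At expiry t=3: V(3,0)=0.0000, V(3,1)=0.0000, V(3,2)=25.0000, V(3,3)=25.0000
Node (2,0) S=63.6192: V=(p*·0.0000+(1−p*)·0.0000)/1.18=0.0000; Δ=(0.0000−0.0000)/(78.8878−59.8020)=0.0000; B=V−Δ·S=0.0000
Node (2,1) S=83.9232: V=(p*·25.0000+(1−p*)·0.0000)/1.18=16.9492; Δ=(25.0000−0.0000)/(104.0648−78.8878)=0.9930; B=V−Δ·S=-66.3842
Node (2,2) S=110.7072: V=(p*·25.0000+(1−p*)·25.0000)/1.18=21.1864; Δ=(25.0000−25.0000)/(137.2769−104.0648)=0.0000; B=V−Δ·S=21.1864
Node (1,0) S=67.6800: V=(p*·16.9492+(1−p*)·0.0000)/1.18=11.4910; Δ=(16.9492−0.0000)/(83.9232−63.6192)=0.8348; B=V−Δ·S=-45.0062
Node (1,1) S=89.2800: V=(p*·21.1864+(1−p*)·16.9492)/1.18=17.2364; Δ=(21.1864−16.9492)/(110.7072−83.9232)=0.1582; B=V−Δ·S=3.1121
Node (0,0) S=72.0000: V=(p*·17.2364+(1−p*)·11.4910)/1.18=13.6333; Δ=(17.2364−11.4910)/(89.2800−67.6800)=0.2660; B=V−Δ·S=-5.5183
The time-0 hedge costs 13.6333, which is the no-arbitrage price.

(0,0): Delta=0.2660 Bond=-5.5183
(1,0): Delta=0.8348 Bond=-45.0062
(1,1): Delta=0.1582 Bond=3.1121
(2,0): Delta=0.0000 Bond=0.0000
(2,1): Delta=0.9930 Bond=-66.3842
(2,2): Delta=0.0000 Bond=21.1864
V0=13.6333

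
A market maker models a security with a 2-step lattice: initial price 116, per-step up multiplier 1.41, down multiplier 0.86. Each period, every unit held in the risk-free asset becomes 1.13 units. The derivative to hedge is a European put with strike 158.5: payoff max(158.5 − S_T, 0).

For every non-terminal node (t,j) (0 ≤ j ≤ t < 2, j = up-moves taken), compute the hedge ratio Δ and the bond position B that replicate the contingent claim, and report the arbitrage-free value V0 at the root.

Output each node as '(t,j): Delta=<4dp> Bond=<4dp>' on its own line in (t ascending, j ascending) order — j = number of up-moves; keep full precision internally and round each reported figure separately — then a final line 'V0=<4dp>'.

Since d<R<u, set p* = (R−d)/(u−d) = 0.4909; price each node as the discounted p*-expectation of its children.
Payoff layer (t=2): V(2,0)=72.7064, V(2,1)=17.8384, V(2,2)=0.0000
(1,0): S=99.7600. Δ = (V_up−V_dn)/(S_up−S_dn) = (17.8384−72.7064)/(140.6616−85.7936) = -1.0000. V = [p*·17.8384 + (1−p*)·72.7064]/1.13 = 40.5055. B = V − Δ·S = 140.2655.
(1,1): S=163.5600. Δ = (V_up−V_dn)/(S_up−S_dn) = (0.0000−17.8384)/(230.6196−140.6616) = -0.1983. V = [p*·0.0000 + (1−p*)·17.8384]/1.13 = 8.0366. B = V − Δ·S = 40.4701.
(0,0): S=116.0000. Δ = (V_up−V_dn)/(S_up−S_dn) = (8.0366−40.5055)/(163.5600−99.7600) = -0.5089. V = [p*·8.0366 + (1−p*)·40.5055]/1.13 = 21.7400. B = V − Δ·S = 80.7743.
Root portfolio cost Δ·116+B reproduces V0=21.7400.

(0,0): Delta=-0.5089 Bond=80.7743
(1,0): Delta=-1.0000 Bond=140.2655
(1,1): Delta=-0.1983 Bond=40.4701
V0=21.7400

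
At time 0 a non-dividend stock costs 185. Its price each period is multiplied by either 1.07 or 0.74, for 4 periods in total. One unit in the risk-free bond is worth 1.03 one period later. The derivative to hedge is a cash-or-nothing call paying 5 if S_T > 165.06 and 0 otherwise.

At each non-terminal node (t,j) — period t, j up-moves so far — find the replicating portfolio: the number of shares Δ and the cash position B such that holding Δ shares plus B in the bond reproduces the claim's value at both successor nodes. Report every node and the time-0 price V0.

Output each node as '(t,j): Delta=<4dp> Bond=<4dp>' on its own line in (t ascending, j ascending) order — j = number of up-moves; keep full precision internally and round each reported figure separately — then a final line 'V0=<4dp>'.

Since d<R<u, set p* = (R−d)/(u−d) = 0.8788; price each node as the discounted p*-expectation of its children.
Terminal payoffs: V(4,0)=0.0000, V(4,1)=0.0000, V(4,2)=0.0000, V(4,3)=5.0000, V(4,4)=5.0000
(3,0): S=74.9664. Δ = (V_up−V_dn)/(S_up−S_dn) = (0.0000−0.0000)/(80.2141−55.4752) = 0.0000. V = [p*·0.0000 + (1−p*)·0.0000]/1.03 = 0.0000. B = V − Δ·S = 0.0000.
(3,1): S=108.3974. Δ = (V_up−V_dn)/(S_up−S_dn) = (0.0000−0.0000)/(115.9852−80.2141) = 0.0000. V = [p*·0.0000 + (1−p*)·0.0000]/1.03 = 0.0000. B = V − Δ·S = 0.0000.
(3,2): S=156.7368. Δ = (V_up−V_dn)/(S_up−S_dn) = (5.0000−0.0000)/(167.7084−115.9852) = 0.0967. V = [p*·5.0000 + (1−p*)·0.0000]/1.03 = 4.2660. B = V − Δ·S = -10.8856.
(3,3): S=226.6330. Δ = (V_up−V_dn)/(S_up−S_dn) = (5.0000−5.0000)/(242.4973−167.7084) = 0.0000. V = [p*·5.0000 + (1−p*)·5.0000]/1.03 = 4.8544. B = V − Δ·S = 4.8544.
(2,0): S=101.3060. Δ = (V_up−V_dn)/(S_up−S_dn) = (0.0000−0.0000)/(108.3974−74.9664) = 0.0000. V = [p*·0.0000 + (1−p*)·0.0000]/1.03 = 0.0000. B = V − Δ·S = 0.0000.
(2,1): S=146.4830. Δ = (V_up−V_dn)/(S_up−S_dn) = (4.2660−0.0000)/(156.7368−108.3974) = 0.0883. V = [p*·4.2660 + (1−p*)·0.0000]/1.03 = 3.6397. B = V − Δ·S = -9.2875.
(2,2): S=211.8065. Δ = (V_up−V_dn)/(S_up−S_dn) = (4.8544−4.2660)/(226.6330−156.7368) = 0.0084. V = [p*·4.8544 + (1−p*)·4.2660]/1.03 = 4.6437. B = V − Δ·S = 2.8607.
(1,0): S=136.9000. Δ = (V_up−V_dn)/(S_up−S_dn) = (3.6397−0.0000)/(146.4830−101.3060) = 0.0806. V = [p*·3.6397 + (1−p*)·0.0000]/1.03 = 3.1053. B = V − Δ·S = -7.9240.
(1,1): S=197.9500. Δ = (V_up−V_dn)/(S_up−S_dn) = (4.6437−3.6397)/(211.8065−146.4830) = 0.0154. V = [p*·4.6437 + (1−p*)·3.6397]/1.03 = 4.3903. B = V − Δ·S = 1.3477.
(0,0): S=185.0000. Δ = (V_up−V_dn)/(S_up−S_dn) = (4.3903−3.1053)/(197.9500−136.9000) = 0.0210. V = [p*·4.3903 + (1−p*)·3.1053]/1.03 = 4.1112. B = V − Δ·S = 0.2174.
Self-financing check: at every node Δ·S+B equals the discounted successor values.

(0,0): Delta=0.0210 Bond=0.2174
(1,0): Delta=0.0806 Bond=-7.9240
(1,1): Delta=0.0154 Bond=1.3477
(2,0): Delta=0.0000 Bond=0.0000
(2,1): Delta=0.0883 Bond=-9.2875
(2,2): Delta=0.0084 Bond=2.8607
(3,0): Delta=0.0000 Bond=0.0000
(3,1): Delta=0.0000 Bond=0.0000
(3,2): Delta=0.0967 Bond=-10.8856
(3,3): Delta=0.0000 Bond=4.8544
V0=4.1112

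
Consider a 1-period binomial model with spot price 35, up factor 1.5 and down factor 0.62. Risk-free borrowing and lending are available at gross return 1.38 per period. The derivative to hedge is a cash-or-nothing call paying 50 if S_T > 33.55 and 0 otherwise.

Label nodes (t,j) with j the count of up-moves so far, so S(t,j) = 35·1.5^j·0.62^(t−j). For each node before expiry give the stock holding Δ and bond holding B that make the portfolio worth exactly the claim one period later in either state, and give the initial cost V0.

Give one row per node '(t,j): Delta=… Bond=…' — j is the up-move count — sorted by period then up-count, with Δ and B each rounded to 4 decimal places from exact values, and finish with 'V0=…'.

The replicating-portfolio and risk-neutral prices coincide; use p* = (1.38−0.62)/(1.5−0.62) = 0.8636 for the latter.
At expiry t=1: V(1,0)=0.0000, V(1,1)=50.0000
  t=0,j=0: stock 35.0000 → up 52.5000 (V=50.0000), down 21.7000 (V=0.0000). Price 31.2912; hedge Δ=1.6234, bond B=-25.5270.
Check: Δ(0,0)·S0 + B(0,0) = 31.2912 = V0.

(0,0): Delta=1.6234 Bond=-25.5270
V0=31.2912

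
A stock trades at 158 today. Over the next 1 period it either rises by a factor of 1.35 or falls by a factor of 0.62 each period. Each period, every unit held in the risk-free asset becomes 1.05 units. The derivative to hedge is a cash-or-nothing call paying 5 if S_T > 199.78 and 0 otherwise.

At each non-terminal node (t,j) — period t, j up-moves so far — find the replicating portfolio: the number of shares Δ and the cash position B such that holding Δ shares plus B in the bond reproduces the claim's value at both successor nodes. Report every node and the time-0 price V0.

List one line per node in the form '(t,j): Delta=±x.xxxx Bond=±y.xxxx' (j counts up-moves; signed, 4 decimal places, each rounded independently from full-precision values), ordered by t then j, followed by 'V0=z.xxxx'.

Risk-neutral probability p* = (R−d)/(u−d) = (1.05−0.62)/(1.35−0.62) = 0.5890.
Payoff layer (t=1): V(1,0)=0.0000, V(1,1)=5.0000
Node (0,0) S=158.0000: V=(p*·5.0000+(1−p*)·0.0000)/1.05=2.8050; Δ=(5.0000−0.0000)/(213.3000−97.9600)=0.0434; B=V−Δ·S=-4.0444
Each (Δ,B) replicates both successor values, so the strategy is self-financing and V0 is arbitrage-free.

(0,0): Delta=0.0434 Bond=-4.0444
V0=2.8050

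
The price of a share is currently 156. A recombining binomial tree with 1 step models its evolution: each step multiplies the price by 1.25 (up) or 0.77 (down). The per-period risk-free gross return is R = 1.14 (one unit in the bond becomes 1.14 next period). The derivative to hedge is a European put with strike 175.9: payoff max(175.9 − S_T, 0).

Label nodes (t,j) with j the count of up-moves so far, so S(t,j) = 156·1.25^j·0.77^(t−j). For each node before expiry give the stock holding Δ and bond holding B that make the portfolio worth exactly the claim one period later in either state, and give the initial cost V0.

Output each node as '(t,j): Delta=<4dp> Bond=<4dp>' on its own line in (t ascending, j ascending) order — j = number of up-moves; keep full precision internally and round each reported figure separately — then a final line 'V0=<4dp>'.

Since d<R<u, set p* = (R−d)/(u−d) = 0.7708; price each node as the discounted p*-expectation of its children.
Terminal payoffs: V(1,0)=55.7800, V(1,1)=0.0000
Node (0,0) S=156.0000: V=(p*·0.0000+(1−p*)·55.7800)/1.14=11.2131; Δ=(0.0000−55.7800)/(195.0000−120.1200)=-0.7449; B=V−Δ·S=127.4214
Self-financing check: at every node Δ·S+B equals the discounted successor values.

(0,0): Delta=-0.7449 Bond=127.4214
V0=11.2131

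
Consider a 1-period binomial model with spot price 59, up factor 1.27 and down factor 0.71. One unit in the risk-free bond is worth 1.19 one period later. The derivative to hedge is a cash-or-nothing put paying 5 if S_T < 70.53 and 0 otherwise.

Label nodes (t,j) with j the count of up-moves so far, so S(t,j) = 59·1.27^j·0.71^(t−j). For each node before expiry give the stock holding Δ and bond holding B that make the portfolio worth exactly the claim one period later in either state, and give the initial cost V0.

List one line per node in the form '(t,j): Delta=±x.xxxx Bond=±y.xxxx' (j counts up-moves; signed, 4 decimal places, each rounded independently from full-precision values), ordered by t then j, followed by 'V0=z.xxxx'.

No-arbitrage ⇒ martingale measure with p* = (R−d)/(u−d) = 0.8571.
Terminal payoffs: V(1,0)=5.0000, V(1,1)=0.0000
Node (0,0) S=59.0000: V=(p*·0.0000+(1−p*)·5.0000)/1.19=0.6002; Δ=(0.0000−5.0000)/(74.9300−41.8900)=-0.1513; B=V−Δ·S=9.5288
The time-0 hedge costs 0.6002, which is the no-arbitrage price.

(0,0): Delta=-0.1513 Bond=9.5288
V0=0.6002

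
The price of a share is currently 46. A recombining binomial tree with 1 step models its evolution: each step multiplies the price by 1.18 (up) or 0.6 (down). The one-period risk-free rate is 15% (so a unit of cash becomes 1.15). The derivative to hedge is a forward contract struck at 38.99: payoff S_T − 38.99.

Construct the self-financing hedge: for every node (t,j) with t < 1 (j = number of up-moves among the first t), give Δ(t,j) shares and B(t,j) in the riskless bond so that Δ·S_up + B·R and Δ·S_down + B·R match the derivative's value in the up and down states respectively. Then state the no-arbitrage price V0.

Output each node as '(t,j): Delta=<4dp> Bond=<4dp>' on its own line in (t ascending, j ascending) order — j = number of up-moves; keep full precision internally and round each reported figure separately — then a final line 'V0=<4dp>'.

(0,0): Delta=1.0000 Bond=-33.9043
V0=12.0957

The replicating-portfolio and risk-neutral prices coincide; use p* = (1.15−0.6)/(1.18−0.6) = 0.9483 for the latter.
Payoff layer (t=1): V(1,0)=-11.3900, V(1,1)=15.2900
  t=0,j=0: stock 46.0000 → up 54.2800 (V=15.2900), down 27.6000 (V=-11.3900). Price 12.0957; hedge Δ=1.0000, bond B=-33.9043.
Each (Δ,B) replicates both successor values, so the strategy is self-financing and V0 is arbitrage-free.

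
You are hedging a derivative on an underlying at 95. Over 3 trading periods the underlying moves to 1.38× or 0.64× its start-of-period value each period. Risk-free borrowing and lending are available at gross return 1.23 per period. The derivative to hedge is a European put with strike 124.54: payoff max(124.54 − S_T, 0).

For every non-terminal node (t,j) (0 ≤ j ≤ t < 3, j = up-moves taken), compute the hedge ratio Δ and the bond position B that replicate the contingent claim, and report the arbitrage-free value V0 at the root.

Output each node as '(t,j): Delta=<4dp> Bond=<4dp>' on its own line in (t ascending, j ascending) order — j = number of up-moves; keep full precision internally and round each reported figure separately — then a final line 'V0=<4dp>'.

The replicating-portfolio and risk-neutral prices coincide; use p* = (1.23−0.64)/(1.38−0.64) = 0.7973 for the latter.
Terminal values V(3,·): V(3,0)=99.6363, V(3,1)=70.8414, V(3,2)=8.7525, V(3,3)=0.0000
  t=2,j=0: stock 38.9120 → up 53.6986 (V=70.8414), down 24.9037 (V=99.6363). Price 62.3400; hedge Δ=-1.0000, bond B=101.2520.
  t=2,j=1: stock 83.9040 → up 115.7875 (V=8.7525), down 53.6986 (V=70.8414). Price 17.3480; hedge Δ=-1.0000, bond B=101.2520.
  t=2,j=2: stock 180.9180 → up 249.6668 (V=0.0000), down 115.7875 (V=8.7525). Price 1.4424; hedge Δ=-0.0654, bond B=13.2701.
  t=1,j=0: stock 60.8000 → up 83.9040 (V=17.3480), down 38.9120 (V=62.3400). Price 21.5187; hedge Δ=-1.0000, bond B=82.3187.
  t=1,j=1: stock 131.1000 → up 180.9180 (V=1.4424), down 83.9040 (V=17.3480). Price 3.7939; hedge Δ=-0.1640, bond B=25.2880.
  t=0,j=0: stock 95.0000 → up 131.1000 (V=3.7939), down 60.8000 (V=21.5187). Price 6.0055; hedge Δ=-0.2521, bond B=29.9580.
The time-0 hedge costs 6.0055, which is the no-arbitrage price.

(0,0): Delta=-0.2521 Bond=29.9580
(1,0): Delta=-1.0000 Bond=82.3187
(1,1): Delta=-0.1640 Bond=25.2880
(2,0): Delta=-1.0000 Bond=101.2520
(2,1): Delta=-1.0000 Bond=101.2520
(2,2): Delta=-0.0654 Bond=13.2701
V0=6.0055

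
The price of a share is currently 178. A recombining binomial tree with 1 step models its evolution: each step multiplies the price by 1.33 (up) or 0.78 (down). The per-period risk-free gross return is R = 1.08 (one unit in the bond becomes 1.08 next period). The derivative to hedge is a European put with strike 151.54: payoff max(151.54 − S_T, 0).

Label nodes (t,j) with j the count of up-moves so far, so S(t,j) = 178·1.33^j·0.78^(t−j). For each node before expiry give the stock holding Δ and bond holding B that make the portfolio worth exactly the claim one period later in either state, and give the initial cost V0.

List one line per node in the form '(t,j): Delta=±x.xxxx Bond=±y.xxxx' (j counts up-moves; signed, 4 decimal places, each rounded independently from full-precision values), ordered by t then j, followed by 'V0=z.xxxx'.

Under the risk-neutral measure, an up-move has probability p* = (R−d)/(u−d) = 0.5455 and values discount at R = 1.08.
Terminal values V(1,·): V(1,0)=12.7000, V(1,1)=0.0000
Node (0,0) S=178.0000: V=(p*·0.0000+(1−p*)·12.7000)/1.08=5.3451; Δ=(0.0000−12.7000)/(236.7400−138.8400)=-0.1297; B=V−Δ·S=28.4360
Each (Δ,B) replicates both successor values, so the strategy is self-financing and V0 is arbitrage-free.

(0,0): Delta=-0.1297 Bond=28.4360
V0=5.3451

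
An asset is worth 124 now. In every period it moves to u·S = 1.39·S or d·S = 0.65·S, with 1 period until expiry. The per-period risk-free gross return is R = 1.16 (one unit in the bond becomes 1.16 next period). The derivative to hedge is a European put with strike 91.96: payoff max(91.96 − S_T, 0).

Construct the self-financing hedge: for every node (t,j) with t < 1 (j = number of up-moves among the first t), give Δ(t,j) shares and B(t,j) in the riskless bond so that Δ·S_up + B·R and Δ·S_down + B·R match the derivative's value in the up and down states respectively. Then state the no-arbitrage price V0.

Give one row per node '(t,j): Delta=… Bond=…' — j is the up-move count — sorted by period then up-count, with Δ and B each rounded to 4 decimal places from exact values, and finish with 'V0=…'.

(0,0): Delta=-0.1238 Bond=18.3952
V0=3.0438

Risk-neutral probability p* = (R−d)/(u−d) = (1.16−0.65)/(1.39−0.65) = 0.6892.
Terminal payoffs: V(1,0)=11.3600, V(1,1)=0.0000
Node (0,0) S=124.0000: V=(p*·0.0000+(1−p*)·11.3600)/1.16=3.0438; Δ=(0.0000−11.3600)/(172.3600−80.6000)=-0.1238; B=V−Δ·S=18.3952
Each (Δ,B) replicates both successor values, so the strategy is self-financing and V0 is arbitrage-free.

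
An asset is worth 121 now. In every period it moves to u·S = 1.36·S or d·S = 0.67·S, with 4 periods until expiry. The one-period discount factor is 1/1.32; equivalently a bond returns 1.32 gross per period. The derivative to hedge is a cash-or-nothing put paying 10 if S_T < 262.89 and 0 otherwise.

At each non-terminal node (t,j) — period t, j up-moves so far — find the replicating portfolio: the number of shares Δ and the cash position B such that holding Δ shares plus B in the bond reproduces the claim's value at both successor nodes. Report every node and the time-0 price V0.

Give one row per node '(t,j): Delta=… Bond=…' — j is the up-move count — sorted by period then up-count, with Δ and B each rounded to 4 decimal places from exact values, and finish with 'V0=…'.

(0,0): Delta=-0.0435 Bond=5.9676
(1,0): Delta=0.0000 Bond=4.3479
(1,1): Delta=-0.0449 Bond=8.0944
(2,0): Delta=0.0000 Bond=5.7392
(2,1): Delta=0.0000 Bond=5.7392
(2,2): Delta=-0.0462 Bond=10.9890
(3,0): Delta=0.0000 Bond=7.5758
(3,1): Delta=0.0000 Bond=7.5758
(3,2): Delta=0.0000 Bond=7.5758
(3,3): Delta=-0.0476 Bond=14.9319
V0=0.6999

The replicating-portfolio and risk-neutral prices coincide; use p* = (1.32−0.67)/(1.36−0.67) = 0.9420 for the latter.
At expiry t=4: V(4,0)=10.0000, V(4,1)=10.0000, V(4,2)=10.0000, V(4,3)=10.0000, V(4,4)=0.0000
(3,0): S=36.3923. Δ = (V_up−V_dn)/(S_up−S_dn) = (10.0000−10.0000)/(49.4936−24.3829) = 0.0000. V = [p*·10.0000 + (1−p*)·10.0000]/1.32 = 7.5758. B = V − Δ·S = 7.5758.
(3,1): S=73.8710. Δ = (V_up−V_dn)/(S_up−S_dn) = (10.0000−10.0000)/(100.4645−49.4936) = 0.0000. V = [p*·10.0000 + (1−p*)·10.0000]/1.32 = 7.5758. B = V − Δ·S = 7.5758.
(3,2): S=149.9471. Δ = (V_up−V_dn)/(S_up−S_dn) = (10.0000−10.0000)/(203.9280−100.4645) = 0.0000. V = [p*·10.0000 + (1−p*)·10.0000]/1.32 = 7.5758. B = V − Δ·S = 7.5758.
(3,3): S=304.3702. Δ = (V_up−V_dn)/(S_up−S_dn) = (0.0000−10.0000)/(413.9434−203.9280) = -0.0476. V = [p*·0.0000 + (1−p*)·10.0000]/1.32 = 0.4392. B = V − Δ·S = 14.9319.
(2,0): S=54.3169. Δ = (V_up−V_dn)/(S_up−S_dn) = (7.5758−7.5758)/(73.8710−36.3923) = 0.0000. V = [p*·7.5758 + (1−p*)·7.5758]/1.32 = 5.7392. B = V − Δ·S = 5.7392.
(2,1): S=110.2552. Δ = (V_up−V_dn)/(S_up−S_dn) = (7.5758−7.5758)/(149.9471−73.8710) = 0.0000. V = [p*·7.5758 + (1−p*)·7.5758]/1.32 = 5.7392. B = V − Δ·S = 5.7392.
(2,2): S=223.8016. Δ = (V_up−V_dn)/(S_up−S_dn) = (0.4392−7.5758)/(304.3702−149.9471) = -0.0462. V = [p*·0.4392 + (1−p*)·7.5758]/1.32 = 0.6461. B = V − Δ·S = 10.9890.
(1,0): S=81.0700. Δ = (V_up−V_dn)/(S_up−S_dn) = (5.7392−5.7392)/(110.2552−54.3169) = 0.0000. V = [p*·5.7392 + (1−p*)·5.7392]/1.32 = 4.3479. B = V − Δ·S = 4.3479.
(1,1): S=164.5600. Δ = (V_up−V_dn)/(S_up−S_dn) = (0.6461−5.7392)/(223.8016−110.2552) = -0.0449. V = [p*·0.6461 + (1−p*)·5.7392]/1.32 = 0.7132. B = V − Δ·S = 8.0944.
(0,0): S=121.0000. Δ = (V_up−V_dn)/(S_up−S_dn) = (0.7132−4.3479)/(164.5600−81.0700) = -0.0435. V = [p*·0.7132 + (1−p*)·4.3479]/1.32 = 0.6999. B = V − Δ·S = 5.9676.
The time-0 hedge costs 0.6999, which is the no-arbitrage price.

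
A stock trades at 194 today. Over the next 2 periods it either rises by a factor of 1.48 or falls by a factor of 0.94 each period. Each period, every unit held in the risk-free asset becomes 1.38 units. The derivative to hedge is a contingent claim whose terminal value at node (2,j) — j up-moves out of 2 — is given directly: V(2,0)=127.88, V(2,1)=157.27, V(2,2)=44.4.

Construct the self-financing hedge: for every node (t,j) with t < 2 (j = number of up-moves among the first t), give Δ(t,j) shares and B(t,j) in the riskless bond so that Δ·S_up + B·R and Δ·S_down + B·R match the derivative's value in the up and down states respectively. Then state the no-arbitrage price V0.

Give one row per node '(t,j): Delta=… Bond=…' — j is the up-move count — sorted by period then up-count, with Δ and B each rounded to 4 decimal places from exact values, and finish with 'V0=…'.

The replicating-portfolio and risk-neutral prices coincide; use p* = (1.38−0.94)/(1.48−0.94) = 0.8148 for the latter.
Terminal values V(2,·): V(2,0)=127.8800, V(2,1)=157.2700, V(2,2)=44.4000
  t=1,j=0: stock 182.3600 → up 269.8928 (V=157.2700), down 171.4184 (V=127.8800). Price 110.0199; hedge Δ=0.2985, bond B=55.5939.
  t=1,j=1: stock 287.1200 → up 424.9376 (V=44.4000), down 269.8928 (V=157.2700). Price 47.3202; hedge Δ=-0.7280, bond B=256.3387.
  t=0,j=0: stock 194.0000 → up 287.1200 (V=47.3202), down 182.3600 (V=110.0199). Price 42.7038; hedge Δ=-0.5985, bond B=158.8143.
Self-financing check: at every node Δ·S+B equals the discounted successor values.

(0,0): Delta=-0.5985 Bond=158.8143
(1,0): Delta=0.2985 Bond=55.5939
(1,1): Delta=-0.7280 Bond=256.3387
V0=42.7038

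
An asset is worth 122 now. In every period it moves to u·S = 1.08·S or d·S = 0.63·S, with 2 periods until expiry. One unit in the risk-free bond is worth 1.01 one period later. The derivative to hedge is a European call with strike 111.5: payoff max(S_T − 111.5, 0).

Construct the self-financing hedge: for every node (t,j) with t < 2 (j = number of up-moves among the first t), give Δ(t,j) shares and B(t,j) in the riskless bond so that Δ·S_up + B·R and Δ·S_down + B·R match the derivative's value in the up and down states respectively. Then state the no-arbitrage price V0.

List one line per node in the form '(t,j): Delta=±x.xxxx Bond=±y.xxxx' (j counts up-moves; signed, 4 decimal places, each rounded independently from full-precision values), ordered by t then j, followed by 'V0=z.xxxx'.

No-arbitrage ⇒ martingale measure with p* = (R−d)/(u−d) = 0.8444.
Payoff layer (t=2): V(2,0)=0.0000, V(2,1)=0.0000, V(2,2)=30.8008
  t=1,j=0: stock 76.8600 → up 83.0088 (V=0.0000), down 48.4218 (V=0.0000). Price 0.0000; hedge Δ=0.0000, bond B=0.0000.
  t=1,j=1: stock 131.7600 → up 142.3008 (V=30.8008), down 83.0088 (V=0.0000). Price 25.7520; hedge Δ=0.5195, bond B=-42.6942.
  t=0,j=0: stock 122.0000 → up 131.7600 (V=25.7520), down 76.8600 (V=0.0000). Price 21.5309; hedge Δ=0.4691, bond B=-35.6959.
Root portfolio cost Δ·122+B reproduces V0=21.5309.

(0,0): Delta=0.4691 Bond=-35.6959
(1,0): Delta=0.0000 Bond=0.0000
(1,1): Delta=0.5195 Bond=-42.6942
V0=21.5309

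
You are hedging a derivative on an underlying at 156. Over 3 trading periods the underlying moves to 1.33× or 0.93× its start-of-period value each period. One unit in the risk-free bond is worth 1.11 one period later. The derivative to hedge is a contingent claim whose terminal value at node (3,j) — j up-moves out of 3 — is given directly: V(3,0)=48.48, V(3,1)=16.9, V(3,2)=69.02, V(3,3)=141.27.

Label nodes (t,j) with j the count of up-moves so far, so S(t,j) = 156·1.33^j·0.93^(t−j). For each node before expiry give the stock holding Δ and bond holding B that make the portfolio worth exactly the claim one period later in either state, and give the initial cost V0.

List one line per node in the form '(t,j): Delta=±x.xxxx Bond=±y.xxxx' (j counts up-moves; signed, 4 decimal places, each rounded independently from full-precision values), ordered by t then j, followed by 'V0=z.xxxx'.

Under the risk-neutral measure, an up-move has probability p* = (R−d)/(u−d) = 0.4500 and values discount at R = 1.11.
At expiry t=3: V(3,0)=48.4800, V(3,1)=16.9000, V(3,2)=69.0200, V(3,3)=141.2700
  t=2,j=0: stock 134.9244 → up 179.4495 (V=16.9000), down 125.4797 (V=48.4800). Price 30.8730; hedge Δ=-0.5851, bond B=109.8230.
  t=2,j=1: stock 192.9564 → up 256.6320 (V=69.0200), down 179.4495 (V=16.9000). Price 36.3550; hedge Δ=0.6753, bond B=-93.9450.
  t=2,j=2: stock 275.9484 → up 367.0114 (V=141.2700), down 256.6320 (V=69.0200). Price 91.4707; hedge Δ=0.6546, bond B=-89.1543.
  t=1,j=0: stock 145.0800 → up 192.9564 (V=36.3550), down 134.9244 (V=30.8730). Price 30.0359; hedge Δ=0.0945, bond B=16.3310.
  t=1,j=1: stock 207.4800 → up 275.9484 (V=91.4707), down 192.9564 (V=36.3550). Price 55.0964; hedge Δ=0.6641, bond B=-82.6930.
  t=0,j=0: stock 156.0000 → up 207.4800 (V=55.0964), down 145.0800 (V=30.0359). Price 37.2191; hedge Δ=0.4016, bond B=-25.4323.
The time-0 hedge costs 37.2191, which is the no-arbitrage price.

(0,0): Delta=0.4016 Bond=-25.4323
(1,0): Delta=0.0945 Bond=16.3310
(1,1): Delta=0.6641 Bond=-82.6930
(2,0): Delta=-0.5851 Bond=109.8230
(2,1): Delta=0.6753 Bond=-93.9450
(2,2): Delta=0.6546 Bond=-89.1543
V0=37.2191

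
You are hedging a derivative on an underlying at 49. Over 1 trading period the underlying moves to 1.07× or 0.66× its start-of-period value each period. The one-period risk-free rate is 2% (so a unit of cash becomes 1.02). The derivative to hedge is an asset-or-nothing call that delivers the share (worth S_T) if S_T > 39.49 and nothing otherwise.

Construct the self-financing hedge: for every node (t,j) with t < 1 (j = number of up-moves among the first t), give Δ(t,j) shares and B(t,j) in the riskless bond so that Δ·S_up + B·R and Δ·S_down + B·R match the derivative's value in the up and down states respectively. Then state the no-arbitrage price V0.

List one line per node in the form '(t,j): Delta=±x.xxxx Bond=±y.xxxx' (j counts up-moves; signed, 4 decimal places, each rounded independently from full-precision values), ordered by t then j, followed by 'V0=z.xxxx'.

The replicating-portfolio and risk-neutral prices coincide; use p* = (1.02−0.66)/(1.07−0.66) = 0.8780 for the latter.
Terminal values V(1,·): V(1,0)=0.0000, V(1,1)=52.4300
Node (0,0) S=49.0000: V=(p*·52.4300+(1−p*)·0.0000)/1.02=45.1334; Δ=(52.4300−0.0000)/(52.4300−32.3400)=2.6098; B=V−Δ·S=-82.7446
Self-financing check: at every node Δ·S+B equals the discounted successor values.

(0,0): Delta=2.6098 Bond=-82.7446
V0=45.1334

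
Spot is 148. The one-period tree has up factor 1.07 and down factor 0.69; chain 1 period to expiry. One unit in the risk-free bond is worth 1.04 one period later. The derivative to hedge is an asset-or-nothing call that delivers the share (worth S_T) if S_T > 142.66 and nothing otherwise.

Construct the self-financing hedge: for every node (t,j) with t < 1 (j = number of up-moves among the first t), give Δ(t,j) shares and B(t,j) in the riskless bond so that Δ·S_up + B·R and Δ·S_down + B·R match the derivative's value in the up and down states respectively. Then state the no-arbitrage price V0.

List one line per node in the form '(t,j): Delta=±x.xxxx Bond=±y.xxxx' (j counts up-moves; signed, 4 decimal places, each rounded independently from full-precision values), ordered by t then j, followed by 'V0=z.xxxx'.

(0,0): Delta=2.8158 Bond=-276.4889
V0=140.2480

No-arbitrage ⇒ martingale measure with p* = (R−d)/(u−d) = 0.9211.
At expiry t=1: V(1,0)=0.0000, V(1,1)=158.3600
(0,0): S=148.0000. Δ = (V_up−V_dn)/(S_up−S_dn) = (158.3600−0.0000)/(158.3600−102.1200) = 2.8158. V = [p*·158.3600 + (1−p*)·0.0000]/1.04 = 140.2480. B = V − Δ·S = -276.4889.
The time-0 hedge costs 140.2480, which is the no-arbitrage price.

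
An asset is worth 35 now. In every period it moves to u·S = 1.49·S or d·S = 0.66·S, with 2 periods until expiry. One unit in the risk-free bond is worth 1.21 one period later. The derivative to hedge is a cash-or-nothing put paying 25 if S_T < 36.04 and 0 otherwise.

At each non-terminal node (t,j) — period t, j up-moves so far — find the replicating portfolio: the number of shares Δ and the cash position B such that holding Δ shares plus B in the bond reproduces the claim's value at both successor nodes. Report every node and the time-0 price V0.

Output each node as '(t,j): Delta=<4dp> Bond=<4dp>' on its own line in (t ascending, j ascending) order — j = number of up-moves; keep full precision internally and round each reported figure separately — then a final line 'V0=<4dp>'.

(0,0): Delta=-0.4713 Bond=26.0728
(1,0): Delta=0.0000 Bond=20.6612
(1,1): Delta=-0.5776 Bond=37.0905
V0=9.5775

Since d<R<u, set p* = (R−d)/(u−d) = 0.6627; price each node as the discounted p*-expectation of its children.
Terminal payoffs: V(2,0)=25.0000, V(2,1)=25.0000, V(2,2)=0.0000
  t=1,j=0: stock 23.1000 → up 34.4190 (V=25.0000), down 15.2460 (V=25.0000). Price 20.6612; hedge Δ=0.0000, bond B=20.6612.
  t=1,j=1: stock 52.1500 → up 77.7035 (V=0.0000), down 34.4190 (V=25.0000). Price 6.9700; hedge Δ=-0.5776, bond B=37.0905.
  t=0,j=0: stock 35.0000 → up 52.1500 (V=6.9700), down 23.1000 (V=20.6612). Price 9.5775; hedge Δ=-0.4713, bond B=26.0728.
Root portfolio cost Δ·35+B reproduces V0=9.5775.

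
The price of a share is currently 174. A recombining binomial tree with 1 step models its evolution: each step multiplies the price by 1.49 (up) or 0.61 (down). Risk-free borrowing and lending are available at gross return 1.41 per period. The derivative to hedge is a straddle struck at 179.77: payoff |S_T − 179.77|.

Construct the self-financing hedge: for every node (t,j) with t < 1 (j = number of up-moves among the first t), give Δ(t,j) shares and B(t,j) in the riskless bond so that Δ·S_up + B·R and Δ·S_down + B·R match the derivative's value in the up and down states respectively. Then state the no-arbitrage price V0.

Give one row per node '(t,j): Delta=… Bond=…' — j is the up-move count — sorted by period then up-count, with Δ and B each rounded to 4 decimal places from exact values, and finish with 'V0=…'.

(0,0): Delta=0.0383 Bond=49.3390
V0=55.9981

No-arbitrage ⇒ martingale measure with p* = (R−d)/(u−d) = 0.9091.
Payoff layer (t=1): V(1,0)=73.6300, V(1,1)=79.4900
Node (0,0) S=174.0000: V=(p*·79.4900+(1−p*)·73.6300)/1.41=55.9981; Δ=(79.4900−73.6300)/(259.2600−106.1400)=0.0383; B=V−Δ·S=49.3390
Root portfolio cost Δ·174+B reproduces V0=55.9981.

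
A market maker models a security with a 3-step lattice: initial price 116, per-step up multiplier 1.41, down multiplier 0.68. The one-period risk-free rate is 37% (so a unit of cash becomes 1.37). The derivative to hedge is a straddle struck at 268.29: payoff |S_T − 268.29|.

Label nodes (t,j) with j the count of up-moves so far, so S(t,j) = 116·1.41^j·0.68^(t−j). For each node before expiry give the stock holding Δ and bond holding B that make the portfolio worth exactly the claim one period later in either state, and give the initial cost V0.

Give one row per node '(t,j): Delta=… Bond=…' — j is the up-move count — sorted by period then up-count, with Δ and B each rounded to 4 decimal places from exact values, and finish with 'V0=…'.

(0,0): Delta=-0.3605 Bond=67.5172
(1,0): Delta=-1.0000 Bond=142.9432
(1,1): Delta=-0.3426 Bond=89.5742
(2,0): Delta=-1.0000 Bond=195.8321
(2,1): Delta=-1.0000 Bond=195.8321
(2,2): Delta=-0.3242 Bond=118.4781
V0=25.7004

Under the risk-neutral measure, an up-move has probability p* = (R−d)/(u−d) = 0.9452 and values discount at R = 1.37.
At expiry t=3: V(3,0)=231.8159, V(3,1)=192.6599, V(3,2)=111.4687, V(3,3)=56.8836
Node (2,0) S=53.6384: V=(p*·192.6599+(1−p*)·231.8159)/1.37=142.1937; Δ=(192.6599−231.8159)/(75.6301−36.4741)=-1.0000; B=V−Δ·S=195.8321
Node (2,1) S=111.2208: V=(p*·111.4687+(1−p*)·192.6599)/1.37=84.6113; Δ=(111.4687−192.6599)/(156.8213−75.6301)=-1.0000; B=V−Δ·S=195.8321
Node (2,2) S=230.6196: V=(p*·56.8836+(1−p*)·111.4687)/1.37=43.7041; Δ=(56.8836−111.4687)/(325.1736−156.8213)=-0.3242; B=V−Δ·S=118.4781
Node (1,0) S=78.8800: V=(p*·84.6113+(1−p*)·142.1937)/1.37=64.0632; Δ=(84.6113−142.1937)/(111.2208−53.6384)=-1.0000; B=V−Δ·S=142.9432
Node (1,1) S=163.5600: V=(p*·43.7041+(1−p*)·84.6113)/1.37=33.5369; Δ=(43.7041−84.6113)/(230.6196−111.2208)=-0.3426; B=V−Δ·S=89.5742
Node (0,0) S=116.0000: V=(p*·33.5369+(1−p*)·64.0632)/1.37=25.7004; Δ=(33.5369−64.0632)/(163.5600−78.8800)=-0.3605; B=V−Δ·S=67.5172
Check: Δ(0,0)·S0 + B(0,0) = 25.7004 = V0.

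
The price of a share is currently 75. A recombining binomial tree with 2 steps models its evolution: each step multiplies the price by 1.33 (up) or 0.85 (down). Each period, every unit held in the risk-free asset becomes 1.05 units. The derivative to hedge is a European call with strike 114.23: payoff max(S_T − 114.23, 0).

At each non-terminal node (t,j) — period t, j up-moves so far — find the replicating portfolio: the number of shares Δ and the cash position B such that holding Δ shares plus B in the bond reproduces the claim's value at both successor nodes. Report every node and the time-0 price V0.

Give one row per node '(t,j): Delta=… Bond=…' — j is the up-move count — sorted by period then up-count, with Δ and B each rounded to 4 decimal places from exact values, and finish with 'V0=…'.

(0,0): Delta=0.2032 Bond=-12.3393
(1,0): Delta=0.0000 Bond=0.0000
(1,1): Delta=0.3851 Bond=-31.0950
V0=2.9034

No-arbitrage ⇒ martingale measure with p* = (R−d)/(u−d) = 0.4167.
At expiry t=2: V(2,0)=0.0000, V(2,1)=0.0000, V(2,2)=18.4375
Node (1,0) S=63.7500: V=(p*·0.0000+(1−p*)·0.0000)/1.05=0.0000; Δ=(0.0000−0.0000)/(84.7875−54.1875)=0.0000; B=V−Δ·S=0.0000
Node (1,1) S=99.7500: V=(p*·18.4375+(1−p*)·0.0000)/1.05=7.3165; Δ=(18.4375−0.0000)/(132.6675−84.7875)=0.3851; B=V−Δ·S=-31.0950
Node (0,0) S=75.0000: V=(p*·7.3165+(1−p*)·0.0000)/1.05=2.9034; Δ=(7.3165−0.0000)/(99.7500−63.7500)=0.2032; B=V−Δ·S=-12.3393
Check: Δ(0,0)·S0 + B(0,0) = 2.9034 = V0.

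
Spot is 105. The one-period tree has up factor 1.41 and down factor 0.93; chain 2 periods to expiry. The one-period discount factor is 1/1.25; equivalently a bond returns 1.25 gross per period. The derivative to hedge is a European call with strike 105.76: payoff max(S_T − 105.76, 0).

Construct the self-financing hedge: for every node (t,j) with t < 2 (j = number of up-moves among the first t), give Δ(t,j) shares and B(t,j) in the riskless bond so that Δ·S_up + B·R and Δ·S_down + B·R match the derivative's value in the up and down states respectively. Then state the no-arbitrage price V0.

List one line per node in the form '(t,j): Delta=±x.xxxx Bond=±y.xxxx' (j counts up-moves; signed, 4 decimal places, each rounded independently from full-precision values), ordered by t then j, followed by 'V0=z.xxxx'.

(0,0): Delta=0.9209 Bond=-58.3206
(1,0): Delta=0.6811 Bond=-49.4861
(1,1): Delta=1.0000 Bond=-84.6080
V0=38.3764

Since d<R<u, set p* = (R−d)/(u−d) = 0.6667; price each node as the discounted p*-expectation of its children.
At expiry t=2: V(2,0)=0.0000, V(2,1)=31.9265, V(2,2)=102.9905
  t=1,j=0: stock 97.6500 → up 137.6865 (V=31.9265), down 90.8145 (V=0.0000). Price 17.0275; hedge Δ=0.6811, bond B=-49.4861.
  t=1,j=1: stock 148.0500 → up 208.7505 (V=102.9905), down 137.6865 (V=31.9265). Price 63.4420; hedge Δ=1.0000, bond B=-84.6080.
  t=0,j=0: stock 105.0000 → up 148.0500 (V=63.4420), down 97.6500 (V=17.0275). Price 38.3764; hedge Δ=0.9209, bond B=-58.3206.
Self-financing check: at every node Δ·S+B equals the discounted successor values.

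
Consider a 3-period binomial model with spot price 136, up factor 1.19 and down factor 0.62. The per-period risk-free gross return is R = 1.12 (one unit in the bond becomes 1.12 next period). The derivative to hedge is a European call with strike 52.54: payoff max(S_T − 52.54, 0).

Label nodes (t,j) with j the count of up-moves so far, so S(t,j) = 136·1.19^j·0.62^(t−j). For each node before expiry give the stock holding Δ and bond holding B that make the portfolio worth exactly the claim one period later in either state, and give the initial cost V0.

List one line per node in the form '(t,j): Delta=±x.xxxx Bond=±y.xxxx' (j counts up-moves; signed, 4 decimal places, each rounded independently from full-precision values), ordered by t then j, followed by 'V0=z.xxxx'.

(0,0): Delta=0.9969 Bond=-36.9459
(1,0): Delta=0.9541 Bond=-37.7707
(1,1): Delta=1.0000 Bond=-41.8846
(2,0): Delta=0.3246 Bond=-9.3925
(2,1): Delta=1.0000 Bond=-46.9107
(2,2): Delta=1.0000 Bond=-46.9107
V0=98.6296

Risk-neutral probability p* = (R−d)/(u−d) = (1.12−0.62)/(1.19−0.62) = 0.8772.
Terminal payoffs: V(3,0)=0.0000, V(3,1)=9.6713, V(3,2)=66.8656, V(3,3)=176.6416
Node (2,0) S=52.2784: V=(p*·9.6713+(1−p*)·0.0000)/1.12=7.5746; Δ=(9.6713−0.0000)/(62.2113−32.4126)=0.3246; B=V−Δ·S=-9.3925
Node (2,1) S=100.3408: V=(p*·66.8656+(1−p*)·9.6713)/1.12=53.4301; Δ=(66.8656−9.6713)/(119.4056−62.2113)=1.0000; B=V−Δ·S=-46.9107
Node (2,2) S=192.5896: V=(p*·176.6416+(1−p*)·66.8656)/1.12=145.6789; Δ=(176.6416−66.8656)/(229.1816−119.4056)=1.0000; B=V−Δ·S=-46.9107
Node (1,0) S=84.3200: V=(p*·53.4301+(1−p*)·7.5746)/1.12=42.6774; Δ=(53.4301−7.5746)/(100.3408−52.2784)=0.9541; B=V−Δ·S=-37.7707
Node (1,1) S=161.8400: V=(p*·145.6789+(1−p*)·53.4301)/1.12=119.9554; Δ=(145.6789−53.4301)/(192.5896−100.3408)=1.0000; B=V−Δ·S=-41.8846
Node (0,0) S=136.0000: V=(p*·119.9554+(1−p*)·42.6774)/1.12=98.6296; Δ=(119.9554−42.6774)/(161.8400−84.3200)=0.9969; B=V−Δ·S=-36.9459
Each (Δ,B) replicates both successor values, so the strategy is self-financing and V0 is arbitrage-free.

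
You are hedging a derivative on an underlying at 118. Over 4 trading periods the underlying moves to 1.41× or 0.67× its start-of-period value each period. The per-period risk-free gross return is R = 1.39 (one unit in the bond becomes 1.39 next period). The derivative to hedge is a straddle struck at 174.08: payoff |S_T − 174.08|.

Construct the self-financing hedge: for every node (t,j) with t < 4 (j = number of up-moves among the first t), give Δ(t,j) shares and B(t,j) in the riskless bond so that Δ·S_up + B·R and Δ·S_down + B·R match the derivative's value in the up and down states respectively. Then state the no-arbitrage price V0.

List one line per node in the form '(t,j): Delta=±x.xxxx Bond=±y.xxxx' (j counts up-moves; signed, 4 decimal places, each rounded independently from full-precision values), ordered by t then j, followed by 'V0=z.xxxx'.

(0,0): Delta=0.9540 Bond=-41.0433
(1,0): Delta=-0.2037 Bond=34.4725
(1,1): Delta=0.9693 Bond=-59.5925
(2,0): Delta=-1.0000 Bond=90.0989
(2,1): Delta=-0.1932 Bond=46.7450
(2,2): Delta=0.9846 Bond=-86.4329
(3,0): Delta=-1.0000 Bond=125.2374
(3,1): Delta=-1.0000 Bond=125.2374
(3,2): Delta=-0.1825 Bond=63.3016
(3,3): Delta=1.0000 Bond=-125.2374
V0=71.5254

No-arbitrage ⇒ martingale measure with p* = (R−d)/(u−d) = 0.9730.
Payoff layer (t=4): V(4,0)=150.3017, V(4,1)=124.0391, V(4,2)=68.7699, V(4,3)=47.5427, V(4,4)=292.3199
(3,0): S=35.4900. Δ = (V_up−V_dn)/(S_up−S_dn) = (124.0391−150.3017)/(50.0409−23.7783) = -1.0000. V = [p*·124.0391 + (1−p*)·150.3017]/1.39 = 89.7474. B = V − Δ·S = 125.2374.
(3,1): S=74.6880. Δ = (V_up−V_dn)/(S_up−S_dn) = (68.7699−124.0391)/(105.3101−50.0409) = -1.0000. V = [p*·68.7699 + (1−p*)·124.0391]/1.39 = 50.5494. B = V − Δ·S = 125.2374.
(3,2): S=157.1792. Δ = (V_up−V_dn)/(S_up−S_dn) = (47.5427−68.7699)/(221.6227−105.3101) = -0.1825. V = [p*·47.5427 + (1−p*)·68.7699]/1.39 = 34.6161. B = V − Δ·S = 63.3016.
(3,3): S=330.7801. Δ = (V_up−V_dn)/(S_up−S_dn) = (292.3199−47.5427)/(466.3999−221.6227) = 1.0000. V = [p*·292.3199 + (1−p*)·47.5427]/1.39 = 205.5427. B = V − Δ·S = -125.2374.
(2,0): S=52.9702. Δ = (V_up−V_dn)/(S_up−S_dn) = (50.5494−89.7474)/(74.6880−35.4900) = -1.0000. V = [p*·50.5494 + (1−p*)·89.7474]/1.39 = 37.1287. B = V − Δ·S = 90.0989.
(2,1): S=111.4746. Δ = (V_up−V_dn)/(S_up−S_dn) = (34.6161−50.5494)/(157.1792−74.6880) = -0.1932. V = [p*·34.6161 + (1−p*)·50.5494]/1.39 = 25.2135. B = V − Δ·S = 46.7450.
(2,2): S=234.5958. Δ = (V_up−V_dn)/(S_up−S_dn) = (205.5427−34.6161)/(330.7801−157.1792) = 0.9846. V = [p*·205.5427 + (1−p*)·34.6161]/1.39 = 144.5489. B = V − Δ·S = -86.4329.
(1,0): S=79.0600. Δ = (V_up−V_dn)/(S_up−S_dn) = (25.2135−37.1287)/(111.4746−52.9702) = -0.2037. V = [p*·25.2135 + (1−p*)·37.1287]/1.39 = 18.3709. B = V − Δ·S = 34.4725.
(1,1): S=166.3800. Δ = (V_up−V_dn)/(S_up−S_dn) = (144.5489−25.2135)/(234.5958−111.4746) = 0.9693. V = [p*·144.5489 + (1−p*)·25.2135]/1.39 = 101.6717. B = V − Δ·S = -59.5925.
(0,0): S=118.0000. Δ = (V_up−V_dn)/(S_up−S_dn) = (101.6717−18.3709)/(166.3800−79.0600) = 0.9540. V = [p*·101.6717 + (1−p*)·18.3709]/1.39 = 71.5254. B = V − Δ·S = -41.0433.
Root portfolio cost Δ·118+B reproduces V0=71.5254.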